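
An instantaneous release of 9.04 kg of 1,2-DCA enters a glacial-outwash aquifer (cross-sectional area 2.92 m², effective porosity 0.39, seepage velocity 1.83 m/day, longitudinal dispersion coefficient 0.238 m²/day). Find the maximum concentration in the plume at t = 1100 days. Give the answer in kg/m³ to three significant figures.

The peak of an instantaneous 1D plume sits at x = vt; there the Gaussian factor is 1 and C_max = M/(n_e·A·√(4πDt)), where n_e·A is the pore area the mass is dissolved in.
√(4πDt) = √(4π × 0.238 × 1100) = 57.36 m, so C_max = 9.04/(0.39 × 2.92 × 57.36) = 0.138 kg/m³.

0.138 kg/m³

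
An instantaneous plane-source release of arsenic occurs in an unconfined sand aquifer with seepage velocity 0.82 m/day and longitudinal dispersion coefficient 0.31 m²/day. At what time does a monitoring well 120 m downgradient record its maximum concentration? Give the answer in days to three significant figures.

146 days

For the 1D instantaneous-source solution, setting ∂C/∂t = 0 at fixed x gives v²t² + 2Dt − x² = 0, so t = (√(D² + v²x²) − D)/v².
√(D² + v²x²) = √(0.31² + 0.82² × 120²) = 98.40; v² = 0.6724.
t = (98.40 − 0.31)/0.6724 = 146 days (vs. the pure-advection estimate x/v = 146 d).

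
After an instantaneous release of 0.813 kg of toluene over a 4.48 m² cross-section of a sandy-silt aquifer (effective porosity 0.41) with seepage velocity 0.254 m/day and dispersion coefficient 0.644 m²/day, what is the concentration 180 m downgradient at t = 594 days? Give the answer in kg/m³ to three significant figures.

For an instantaneous plane source, C(x,t) = M/(n_e·A·√(4πDt)) · exp(−(x−vt)²/(4Dt)), with n_e·A the pore (flow) area.
Plume center vt = 0.254 × 594 = 150.876 m, so the well at 180 m is 29.124 m downgradient of the peak.
√(4πDt) = 69.33 m, giving peak height M/(n_e·A·√(4πDt)) = 0.813/(0.41 × 4.48 × 69.33) = 0.006384 kg/m³.
(x−vt)²/(4Dt) = (29.124)²/(4 × 0.644 × 594) = 0.5543; exp(−0.5543) = 0.5745.
C = 0.006384 × 0.5745 = 0.00367 kg/m³.

0.00367 kg/m³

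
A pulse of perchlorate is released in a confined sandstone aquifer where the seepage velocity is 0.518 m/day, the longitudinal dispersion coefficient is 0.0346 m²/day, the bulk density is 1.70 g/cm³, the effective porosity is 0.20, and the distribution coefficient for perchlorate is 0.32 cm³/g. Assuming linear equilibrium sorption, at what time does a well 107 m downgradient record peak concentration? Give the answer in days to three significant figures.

768 days

Retardation factor R = 1 + ρ_b·K_d/n = 1 + 1.70 × 0.32/0.20 = 3.720.
Sorption retards both mechanisms: v_R = v/R = 0.1392 m/day, D_R = D/R = 0.009301 m²/day.
Peak time from v_R²t² + 2D_R t − x² = 0: t = (√(D_R² + v_R²x²) − D_R)/v_R².
√(D_R² + v_R²x²) = √(0.009301² + 0.1392² × 107²) = 14.89; v_R² = 0.01938.
t = (14.89 − 0.009301)/0.01938 = 768 days.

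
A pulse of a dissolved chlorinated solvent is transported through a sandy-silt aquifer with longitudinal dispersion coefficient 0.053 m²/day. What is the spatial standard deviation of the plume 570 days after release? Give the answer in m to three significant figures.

7.77 m

Dispersive spreading gives a Gaussian with σ² = 2Dt; advection only shifts the center.
σ = √(2 × 0.053 × 570) = 7.77 m.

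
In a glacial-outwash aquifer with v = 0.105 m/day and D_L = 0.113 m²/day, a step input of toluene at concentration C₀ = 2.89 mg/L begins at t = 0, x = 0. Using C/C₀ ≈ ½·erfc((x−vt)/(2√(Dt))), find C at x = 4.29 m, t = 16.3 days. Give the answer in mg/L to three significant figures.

0.259 mg/L

For a continuous step input, C/C₀ ≈ ½·erfc((x−vt)/(2√(Dt))).
vt = 0.105 × 16.3 = 1.7115 m and 2√(Dt) = 2√(0.113 × 16.3) = 2.714 m.
Argument (x−vt)/(2√(Dt)) = (4.29 − 1.7115)/2.714 = 0.9501; ½·erfc(0.9501) = 0.08953.
C = 2.89 × 0.08953 = 0.259 mg/L.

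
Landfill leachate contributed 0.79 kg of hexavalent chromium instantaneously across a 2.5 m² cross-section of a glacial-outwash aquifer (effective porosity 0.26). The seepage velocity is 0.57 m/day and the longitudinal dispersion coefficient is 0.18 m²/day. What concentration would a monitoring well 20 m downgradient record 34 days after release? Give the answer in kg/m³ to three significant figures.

For an instantaneous plane source, C(x,t) = M/(n_e·A·√(4πDt)) · exp(−(x−vt)²/(4Dt)), with n_e·A the pore (flow) area.
Plume center vt = 0.57 × 34 = 19.38 m, so the well at 20 m is 0.62 m downgradient of the peak.
√(4πDt) = 8.770 m, giving peak height M/(n_e·A·√(4πDt)) = 0.79/(0.26 × 2.5 × 8.770) = 0.1386 kg/m³.
(x−vt)²/(4Dt) = (0.62)²/(4 × 0.18 × 34) = 0.01570; exp(−0.01570) = 0.9844.
C = 0.1386 × 0.9844 = 0.136 kg/m³.

0.136 kg/m³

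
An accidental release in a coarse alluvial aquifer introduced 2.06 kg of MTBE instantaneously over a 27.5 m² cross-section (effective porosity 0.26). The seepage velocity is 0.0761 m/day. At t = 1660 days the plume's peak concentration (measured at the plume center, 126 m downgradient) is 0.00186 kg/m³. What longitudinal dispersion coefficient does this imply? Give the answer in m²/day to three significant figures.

1.15 m²/day

At the plume center C_max = M/(n_e·A·√(4πDt)), so D = M²/(4πt·(n_e·A·C_max)²).
n_e·A·C_max = 0.26 × 27.5 × 0.00186 = 0.01330 kg/m.
D = 2.06²/(4π × 1660 × 0.01330²) = 1.15 m²/day.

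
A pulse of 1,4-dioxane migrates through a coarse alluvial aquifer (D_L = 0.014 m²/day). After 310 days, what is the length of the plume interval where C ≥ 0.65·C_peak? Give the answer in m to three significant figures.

5.47 m

The plume is Gaussian with σ = √(2Dt) = √(2 × 0.014 × 310) = 2.946 m.
C/C_peak = exp(−Δx²/(2σ²)) = 0.65 ⇒ Δx = σ·√(−2 ln 0.65) = 2.946 × 0.9282 = 2.734 m.
Width = 2Δx = 5.47 m.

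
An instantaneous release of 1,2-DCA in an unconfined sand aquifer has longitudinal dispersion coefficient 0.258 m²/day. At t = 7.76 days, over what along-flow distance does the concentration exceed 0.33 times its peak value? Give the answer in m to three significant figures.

The plume is Gaussian with σ = √(2Dt) = √(2 × 0.258 × 7.76) = 2.001 m.
C/C_peak = exp(−Δx²/(2σ²)) = 0.33 ⇒ Δx = σ·√(−2 ln 0.33) = 2.001 × 1.489 = 2.979 m.
Width = 2Δx = 5.96 m.

5.96 m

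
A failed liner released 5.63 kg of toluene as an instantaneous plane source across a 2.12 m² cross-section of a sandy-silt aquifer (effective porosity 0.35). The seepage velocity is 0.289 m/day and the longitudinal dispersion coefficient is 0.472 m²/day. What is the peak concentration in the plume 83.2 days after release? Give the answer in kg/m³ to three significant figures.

The peak of an instantaneous 1D plume sits at x = vt; there the Gaussian factor is 1 and C_max = M/(n_e·A·√(4πDt)), where n_e·A is the pore area the mass is dissolved in.
√(4πDt) = √(4π × 0.472 × 83.2) = 22.21 m, so C_max = 5.63/(0.35 × 2.12 × 22.21) = 0.342 kg/m³.

0.342 kg/m³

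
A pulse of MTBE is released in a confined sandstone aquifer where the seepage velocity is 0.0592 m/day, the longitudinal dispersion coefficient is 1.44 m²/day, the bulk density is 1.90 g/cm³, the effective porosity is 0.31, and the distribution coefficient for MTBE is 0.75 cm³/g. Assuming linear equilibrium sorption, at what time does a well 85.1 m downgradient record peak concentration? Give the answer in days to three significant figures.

Retardation factor R = 1 + ρ_b·K_d/n = 1 + 1.90 × 0.75/0.31 = 5.597.
Sorption retards both mechanisms: v_R = v/R = 0.01058 m/day, D_R = D/R = 0.2573 m²/day.
Peak time from v_R²t² + 2D_R t − x² = 0: t = (√(D_R² + v_R²x²) − D_R)/v_R².
√(D_R² + v_R²x²) = √(0.2573² + 0.01058² × 85.1²) = 0.9364; v_R² = 0.0001119.
t = (0.9364 − 0.2573)/0.0001119 = 6070 days.

6070 days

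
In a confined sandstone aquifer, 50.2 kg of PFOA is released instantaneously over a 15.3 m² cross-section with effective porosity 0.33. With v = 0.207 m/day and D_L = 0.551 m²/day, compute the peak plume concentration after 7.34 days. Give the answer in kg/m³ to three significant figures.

The peak of an instantaneous 1D plume sits at x = vt; there the Gaussian factor is 1 and C_max = M/(n_e·A·√(4πDt)), where n_e·A is the pore area the mass is dissolved in.
√(4πDt) = √(4π × 0.551 × 7.34) = 7.129 m, so C_max = 50.2/(0.33 × 15.3 × 7.129) = 1.39 kg/m³.

1.39 kg/m³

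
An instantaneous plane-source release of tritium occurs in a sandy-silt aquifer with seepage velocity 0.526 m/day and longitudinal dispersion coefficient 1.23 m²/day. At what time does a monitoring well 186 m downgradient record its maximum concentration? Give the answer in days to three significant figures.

For the 1D instantaneous-source solution, setting ∂C/∂t = 0 at fixed x gives v²t² + 2Dt − x² = 0, so t = (√(D² + v²x²) − D)/v².
√(D² + v²x²) = √(1.23² + 0.526² × 186²) = 97.84; v² = 0.276676.
t = (97.84 − 1.23)/0.276676 = 349 days (vs. the pure-advection estimate x/v = 354 d).

349 days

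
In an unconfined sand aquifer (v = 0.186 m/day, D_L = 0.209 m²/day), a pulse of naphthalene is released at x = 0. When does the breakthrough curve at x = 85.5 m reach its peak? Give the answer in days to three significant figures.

454 days

For the 1D instantaneous-source solution, setting ∂C/∂t = 0 at fixed x gives v²t² + 2Dt − x² = 0, so t = (√(D² + v²x²) − D)/v².
√(D² + v²x²) = √(0.209² + 0.186² × 85.5²) = 15.90; v² = 0.034596.
t = (15.90 − 0.209)/0.034596 = 454 days (vs. the pure-advection estimate x/v = 460 d).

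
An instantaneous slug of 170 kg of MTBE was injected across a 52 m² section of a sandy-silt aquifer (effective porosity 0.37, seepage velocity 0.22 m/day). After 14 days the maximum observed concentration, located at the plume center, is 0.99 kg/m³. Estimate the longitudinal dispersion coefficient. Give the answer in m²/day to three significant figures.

At the plume center C_max = M/(n_e·A·√(4πDt)), so D = M²/(4πt·(n_e·A·C_max)²).
n_e·A·C_max = 0.37 × 52 × 0.99 = 19.05 kg/m.
D = 170²/(4π × 14 × 19.05²) = 0.453 m²/day.

0.453 m²/day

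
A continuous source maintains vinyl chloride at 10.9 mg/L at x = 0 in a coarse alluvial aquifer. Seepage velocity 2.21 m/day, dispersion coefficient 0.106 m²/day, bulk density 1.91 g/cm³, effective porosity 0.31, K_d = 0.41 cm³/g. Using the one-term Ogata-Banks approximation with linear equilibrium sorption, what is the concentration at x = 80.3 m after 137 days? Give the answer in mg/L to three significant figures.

10.6 mg/L

Retardation factor R = 1 + ρ_b·K_d/n = 1 + 1.91 × 0.41/0.31 = 3.526.
Sorption retards both mechanisms: v_R = v/R = 0.6268 m/day, D_R = D/R = 0.03006 m²/day.
v_R·t = 0.6268 × 137 = 85.8716 m; 2√(D_R t) = 4.059 m; argument = (80.3 − 85.8716)/4.059 = -1.373.
C = C₀ × ½·erfc(-1.373) = 10.9 × 0.9739 = 10.6 mg/L.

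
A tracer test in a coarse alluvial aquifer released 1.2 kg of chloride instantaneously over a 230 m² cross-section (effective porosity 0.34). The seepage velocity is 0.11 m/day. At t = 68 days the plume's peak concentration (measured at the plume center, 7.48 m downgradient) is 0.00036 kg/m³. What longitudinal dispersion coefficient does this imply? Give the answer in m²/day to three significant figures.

2.13 m²/day

At the plume center C_max = M/(n_e·A·√(4πDt)), so D = M²/(4πt·(n_e·A·C_max)²).
n_e·A·C_max = 0.34 × 230 × 0.00036 = 0.02815 kg/m.
D = 1.2²/(4π × 68 × 0.02815²) = 2.13 m²/day.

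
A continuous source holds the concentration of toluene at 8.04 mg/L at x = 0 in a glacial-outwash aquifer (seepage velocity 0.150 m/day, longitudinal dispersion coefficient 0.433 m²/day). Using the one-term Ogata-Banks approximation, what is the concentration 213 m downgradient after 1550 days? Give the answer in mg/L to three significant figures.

5.65 mg/L

For a continuous step input, C/C₀ ≈ ½·erfc((x−vt)/(2√(Dt))).
vt = 0.150 × 1550 = 232.5 m and 2√(Dt) = 2√(0.433 × 1550) = 51.81 m.
Argument (x−vt)/(2√(Dt)) = (213 − 232.5)/51.81 = -0.3764; ½·erfc(-0.3764) = 0.7027.
C = 8.04 × 0.7027 = 5.65 mg/L.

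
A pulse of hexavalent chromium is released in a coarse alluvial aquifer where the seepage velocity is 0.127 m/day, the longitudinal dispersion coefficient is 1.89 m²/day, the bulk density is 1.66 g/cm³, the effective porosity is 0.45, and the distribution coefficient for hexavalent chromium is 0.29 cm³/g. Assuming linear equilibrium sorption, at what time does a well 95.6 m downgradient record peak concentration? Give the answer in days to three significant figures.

1330 days

Retardation factor R = 1 + ρ_b·K_d/n = 1 + 1.66 × 0.29/0.45 = 2.070.
Sorption retards both mechanisms: v_R = v/R = 0.06135 m/day, D_R = D/R = 0.9130 m²/day.
Peak time from v_R²t² + 2D_R t − x² = 0: t = (√(D_R² + v_R²x²) − D_R)/v_R².
√(D_R² + v_R²x²) = √(0.9130² + 0.06135² × 95.6²) = 5.936; v_R² = 0.003764.
t = (5.936 − 0.9130)/0.003764 = 1330 days.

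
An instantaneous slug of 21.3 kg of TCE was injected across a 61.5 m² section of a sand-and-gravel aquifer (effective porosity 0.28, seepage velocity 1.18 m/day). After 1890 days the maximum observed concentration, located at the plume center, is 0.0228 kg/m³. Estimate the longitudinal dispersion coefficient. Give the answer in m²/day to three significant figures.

0.124 m²/day

At the plume center C_max = M/(n_e·A·√(4πDt)), so D = M²/(4πt·(n_e·A·C_max)²).
n_e·A·C_max = 0.28 × 61.5 × 0.0228 = 0.3926 kg/m.
D = 21.3²/(4π × 1890 × 0.3926²) = 0.124 m²/day.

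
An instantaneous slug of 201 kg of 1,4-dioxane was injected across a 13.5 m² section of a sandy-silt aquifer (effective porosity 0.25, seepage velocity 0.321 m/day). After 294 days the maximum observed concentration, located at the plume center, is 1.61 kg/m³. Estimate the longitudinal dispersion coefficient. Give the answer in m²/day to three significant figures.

At the plume center C_max = M/(n_e·A·√(4πDt)), so D = M²/(4πt·(n_e·A·C_max)²).
n_e·A·C_max = 0.25 × 13.5 × 1.61 = 5.434 kg/m.
D = 201²/(4π × 294 × 5.434²) = 0.370 m²/day.

0.370 m²/day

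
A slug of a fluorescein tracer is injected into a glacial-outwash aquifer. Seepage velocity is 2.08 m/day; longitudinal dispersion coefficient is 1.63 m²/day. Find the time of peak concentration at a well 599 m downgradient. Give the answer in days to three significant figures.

For the 1D instantaneous-source solution, setting ∂C/∂t = 0 at fixed x gives v²t² + 2Dt − x² = 0, so t = (√(D² + v²x²) − D)/v².
√(D² + v²x²) = √(1.63² + 2.08² × 599²) = 1246; v² = 4.3264.
t = (1246 − 1.63)/4.3264 = 288 days (vs. the pure-advection estimate x/v = 288 d).

288 days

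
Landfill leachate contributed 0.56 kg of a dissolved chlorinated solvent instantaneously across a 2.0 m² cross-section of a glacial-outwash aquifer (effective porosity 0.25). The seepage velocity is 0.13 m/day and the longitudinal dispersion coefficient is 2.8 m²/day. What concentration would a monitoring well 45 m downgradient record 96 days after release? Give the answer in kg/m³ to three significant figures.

For an instantaneous plane source, C(x,t) = M/(n_e·A·√(4πDt)) · exp(−(x−vt)²/(4Dt)), with n_e·A the pore (flow) area.
Plume center vt = 0.13 × 96 = 12.48 m, so the well at 45 m is 32.52 m downgradient of the peak.
√(4πDt) = 58.12 m, giving peak height M/(n_e·A·√(4πDt)) = 0.56/(0.25 × 2.0 × 58.12) = 0.01927 kg/m³.
(x−vt)²/(4Dt) = (32.52)²/(4 × 2.8 × 96) = 0.9836; exp(−0.9836) = 0.3740.
C = 0.01927 × 0.3740 = 0.00721 kg/m³.

0.00721 kg/m³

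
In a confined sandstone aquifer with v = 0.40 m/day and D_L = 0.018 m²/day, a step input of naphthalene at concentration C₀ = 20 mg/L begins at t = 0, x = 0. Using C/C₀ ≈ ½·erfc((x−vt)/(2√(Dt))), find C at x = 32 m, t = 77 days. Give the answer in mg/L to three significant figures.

For a continuous step input, C/C₀ ≈ ½·erfc((x−vt)/(2√(Dt))).
vt = 0.40 × 77 = 30.8 m and 2√(Dt) = 2√(0.018 × 77) = 2.355 m.
Argument (x−vt)/(2√(Dt)) = (32 − 30.8)/2.355 = 0.5096; ½·erfc(0.5096) = 0.2356.
C = 20 × 0.2356 = 4.71 mg/L.

4.71 mg/L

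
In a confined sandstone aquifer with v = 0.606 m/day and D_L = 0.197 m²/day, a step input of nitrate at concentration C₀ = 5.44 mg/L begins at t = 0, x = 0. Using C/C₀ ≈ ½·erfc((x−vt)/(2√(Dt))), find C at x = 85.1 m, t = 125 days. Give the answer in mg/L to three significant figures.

For a continuous step input, C/C₀ ≈ ½·erfc((x−vt)/(2√(Dt))).
vt = 0.606 × 125 = 75.75 m and 2√(Dt) = 2√(0.197 × 125) = 9.925 m.
Argument (x−vt)/(2√(Dt)) = (85.1 − 75.75)/9.925 = 0.9421; ½·erfc(0.9421) = 0.09138.
C = 5.44 × 0.09138 = 0.497 mg/L.

0.497 mg/L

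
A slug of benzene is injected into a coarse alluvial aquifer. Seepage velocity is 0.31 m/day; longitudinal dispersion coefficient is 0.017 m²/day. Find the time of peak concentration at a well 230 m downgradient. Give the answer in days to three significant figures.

742 days

For the 1D instantaneous-source solution, setting ∂C/∂t = 0 at fixed x gives v²t² + 2Dt − x² = 0, so t = (√(D² + v²x²) − D)/v².
√(D² + v²x²) = √(0.017² + 0.31² × 230²) = 71.30; v² = 0.0961.
t = (71.30 − 0.017)/0.0961 = 742 days (vs. the pure-advection estimate x/v = 742 d).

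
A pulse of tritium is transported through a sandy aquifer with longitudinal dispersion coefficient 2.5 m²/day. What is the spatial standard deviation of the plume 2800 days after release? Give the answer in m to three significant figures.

118 m

Dispersive spreading gives a Gaussian with σ² = 2Dt; advection only shifts the center.
σ = √(2 × 2.5 × 2800) = 118 m.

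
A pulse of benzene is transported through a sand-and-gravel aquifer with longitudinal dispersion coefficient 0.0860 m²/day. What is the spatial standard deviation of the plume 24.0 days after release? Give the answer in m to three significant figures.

2.03 m

Dispersive spreading gives a Gaussian with σ² = 2Dt; advection only shifts the center.
σ = √(2 × 0.0860 × 24.0) = 2.03 m.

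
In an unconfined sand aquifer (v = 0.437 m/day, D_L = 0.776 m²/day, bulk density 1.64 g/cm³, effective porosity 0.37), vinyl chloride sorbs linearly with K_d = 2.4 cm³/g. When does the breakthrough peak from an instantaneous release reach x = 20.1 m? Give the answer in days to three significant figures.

Retardation factor R = 1 + ρ_b·K_d/n = 1 + 1.64 × 2.4/0.37 = 11.64.
Sorption retards both mechanisms: v_R = v/R = 0.03754 m/day, D_R = D/R = 0.06667 m²/day.
Peak time from v_R²t² + 2D_R t − x² = 0: t = (√(D_R² + v_R²x²) − D_R)/v_R².
√(D_R² + v_R²x²) = √(0.06667² + 0.03754² × 20.1²) = 0.7575; v_R² = 0.001409.
t = (0.7575 − 0.06667)/0.001409 = 490 days.

490 days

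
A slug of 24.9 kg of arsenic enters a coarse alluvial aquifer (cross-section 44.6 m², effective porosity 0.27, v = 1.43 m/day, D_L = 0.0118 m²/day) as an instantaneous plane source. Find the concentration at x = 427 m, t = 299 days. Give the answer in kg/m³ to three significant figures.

For an instantaneous plane source, C(x,t) = M/(n_e·A·√(4πDt)) · exp(−(x−vt)²/(4Dt)), with n_e·A the pore (flow) area.
Plume center vt = 1.43 × 299 = 427.57 m, so the well at 427 m is 0.57 m upgradient of the peak.
√(4πDt) = 6.659 m, giving peak height M/(n_e·A·√(4πDt)) = 24.9/(0.27 × 44.6 × 6.659) = 0.3105 kg/m³.
(x−vt)²/(4Dt) = (-0.57)²/(4 × 0.0118 × 299) = 0.02302; exp(−0.02302) = 0.9772.
C = 0.3105 × 0.9772 = 0.303 kg/m³.

0.303 kg/m³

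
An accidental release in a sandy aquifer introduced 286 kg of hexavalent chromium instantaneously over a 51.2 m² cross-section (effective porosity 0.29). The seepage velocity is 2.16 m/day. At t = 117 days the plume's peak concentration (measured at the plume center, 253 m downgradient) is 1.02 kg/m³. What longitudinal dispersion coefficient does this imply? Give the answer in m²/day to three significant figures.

At the plume center C_max = M/(n_e·A·√(4πDt)), so D = M²/(4πt·(n_e·A·C_max)²).
n_e·A·C_max = 0.29 × 51.2 × 1.02 = 15.14 kg/m.
D = 286²/(4π × 117 × 15.14²) = 0.243 m²/day.

0.243 m²/day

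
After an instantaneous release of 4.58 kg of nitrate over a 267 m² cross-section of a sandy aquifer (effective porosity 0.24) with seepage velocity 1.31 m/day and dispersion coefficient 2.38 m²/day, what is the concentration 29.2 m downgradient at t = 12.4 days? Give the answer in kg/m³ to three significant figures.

0.000895 kg/m³

For an instantaneous plane source, C(x,t) = M/(n_e·A·√(4πDt)) · exp(−(x−vt)²/(4Dt)), with n_e·A the pore (flow) area.
Plume center vt = 1.31 × 12.4 = 16.244 m, so the well at 29.2 m is 12.956 m downgradient of the peak.
√(4πDt) = 19.26 m, giving peak height M/(n_e·A·√(4πDt)) = 4.58/(0.24 × 267 × 19.26) = 0.003711 kg/m³.
(x−vt)²/(4Dt) = (12.956)²/(4 × 2.38 × 12.4) = 1.422; exp(−1.422) = 0.2412.
C = 0.003711 × 0.2412 = 0.000895 kg/m³.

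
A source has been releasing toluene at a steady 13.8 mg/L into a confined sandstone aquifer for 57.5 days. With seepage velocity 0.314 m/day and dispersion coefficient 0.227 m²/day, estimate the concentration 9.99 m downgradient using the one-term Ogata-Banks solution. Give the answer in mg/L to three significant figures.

13.0 mg/L

For a continuous step input, C/C₀ ≈ ½·erfc((x−vt)/(2√(Dt))).
vt = 0.314 × 57.5 = 18.055 m and 2√(Dt) = 2√(0.227 × 57.5) = 7.226 m.
Argument (x−vt)/(2√(Dt)) = (9.99 − 18.055)/7.226 = -1.116; ½·erfc(-1.116) = 0.9427.
C = 13.8 × 0.9427 = 13.0 mg/L.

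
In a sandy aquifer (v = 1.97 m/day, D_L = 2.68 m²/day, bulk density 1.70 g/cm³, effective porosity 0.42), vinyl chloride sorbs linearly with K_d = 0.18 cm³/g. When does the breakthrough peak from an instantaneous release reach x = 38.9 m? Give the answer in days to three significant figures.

33.0 days

Retardation factor R = 1 + ρ_b·K_d/n = 1 + 1.70 × 0.18/0.42 = 1.729.
Sorption retards both mechanisms: v_R = v/R = 1.139 m/day, D_R = D/R = 1.550 m²/day.
Peak time from v_R²t² + 2D_R t − x² = 0: t = (√(D_R² + v_R²x²) − D_R)/v_R².
√(D_R² + v_R²x²) = √(1.550² + 1.139² × 38.9²) = 44.33; v_R² = 1.297.
t = (44.33 − 1.550)/1.297 = 33.0 days.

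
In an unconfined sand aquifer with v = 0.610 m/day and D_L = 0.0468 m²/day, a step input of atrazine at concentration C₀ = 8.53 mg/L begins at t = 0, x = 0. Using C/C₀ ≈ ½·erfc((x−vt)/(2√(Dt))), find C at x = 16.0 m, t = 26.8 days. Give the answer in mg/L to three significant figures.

5.01 mg/L

For a continuous step input, C/C₀ ≈ ½·erfc((x−vt)/(2√(Dt))).
vt = 0.610 × 26.8 = 16.348 m and 2√(Dt) = 2√(0.0468 × 26.8) = 2.240 m.
Argument (x−vt)/(2√(Dt)) = (16.0 − 16.348)/2.240 = -0.1554; ½·erfc(-0.1554) = 0.5870.
C = 8.53 × 0.5870 = 5.01 mg/L.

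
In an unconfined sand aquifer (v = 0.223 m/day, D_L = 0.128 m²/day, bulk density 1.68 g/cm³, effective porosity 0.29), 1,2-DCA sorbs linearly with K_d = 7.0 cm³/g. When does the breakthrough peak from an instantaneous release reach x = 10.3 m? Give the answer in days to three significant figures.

Retardation factor R = 1 + ρ_b·K_d/n = 1 + 1.68 × 7.0/0.29 = 41.55.
Sorption retards both mechanisms: v_R = v/R = 0.005367 m/day, D_R = D/R = 0.003081 m²/day.
Peak time from v_R²t² + 2D_R t − x² = 0: t = (√(D_R² + v_R²x²) − D_R)/v_R².
√(D_R² + v_R²x²) = √(0.003081² + 0.005367² × 10.3²) = 0.05537; v_R² = 2.880e-05.
t = (0.05537 − 0.003081)/2.880e-05 = 1820 days.

1820 days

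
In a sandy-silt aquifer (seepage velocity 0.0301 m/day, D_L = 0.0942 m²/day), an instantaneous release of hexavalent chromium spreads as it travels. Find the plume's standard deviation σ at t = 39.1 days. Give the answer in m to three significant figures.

2.71 m

Dispersive spreading gives a Gaussian with σ² = 2Dt; advection only shifts the center.
σ = √(2 × 0.0942 × 39.1) = 2.71 m.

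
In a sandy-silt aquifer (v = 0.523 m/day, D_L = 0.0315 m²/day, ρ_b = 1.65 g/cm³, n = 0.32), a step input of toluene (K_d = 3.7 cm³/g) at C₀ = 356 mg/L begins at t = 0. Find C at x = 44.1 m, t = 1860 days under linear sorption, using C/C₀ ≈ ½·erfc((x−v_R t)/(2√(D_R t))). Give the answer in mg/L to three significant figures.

343 mg/L

Retardation factor R = 1 + ρ_b·K_d/n = 1 + 1.65 × 3.7/0.32 = 20.08.
Sorption retards both mechanisms: v_R = v/R = 0.02605 m/day, D_R = D/R = 0.001569 m²/day.
v_R·t = 0.02605 × 1860 = 48.453 m; 2√(D_R t) = 3.417 m; argument = (44.1 − 48.453)/3.417 = -1.274.
C = C₀ × ½·erfc(-1.274) = 356 × 0.9642 = 343 mg/L.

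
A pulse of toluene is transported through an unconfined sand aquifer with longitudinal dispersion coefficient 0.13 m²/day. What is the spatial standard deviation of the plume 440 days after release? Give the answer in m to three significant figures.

Dispersive spreading gives a Gaussian with σ² = 2Dt; advection only shifts the center.
σ = √(2 × 0.13 × 440) = 10.7 m.

10.7 m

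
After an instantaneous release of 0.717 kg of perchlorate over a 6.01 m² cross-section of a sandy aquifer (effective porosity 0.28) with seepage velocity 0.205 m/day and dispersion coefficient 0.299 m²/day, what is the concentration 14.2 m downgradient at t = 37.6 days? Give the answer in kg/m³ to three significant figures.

For an instantaneous plane source, C(x,t) = M/(n_e·A·√(4πDt)) · exp(−(x−vt)²/(4Dt)), with n_e·A the pore (flow) area.
Plume center vt = 0.205 × 37.6 = 7.708 m, so the well at 14.2 m is 6.492 m downgradient of the peak.
√(4πDt) = 11.89 m, giving peak height M/(n_e·A·√(4πDt)) = 0.717/(0.28 × 6.01 × 11.89) = 0.03583 kg/m³.
(x−vt)²/(4Dt) = (6.492)²/(4 × 0.299 × 37.6) = 0.9372; exp(−0.9372) = 0.3917.
C = 0.03583 × 0.3917 = 0.0140 kg/m³.

0.0140 kg/m³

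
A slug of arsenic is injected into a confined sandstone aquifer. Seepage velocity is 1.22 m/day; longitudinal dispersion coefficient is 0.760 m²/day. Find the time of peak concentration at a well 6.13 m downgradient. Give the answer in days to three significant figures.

4.54 days

For the 1D instantaneous-source solution, setting ∂C/∂t = 0 at fixed x gives v²t² + 2Dt − x² = 0, so t = (√(D² + v²x²) − D)/v².
√(D² + v²x²) = √(0.760² + 1.22² × 6.13²) = 7.517; v² = 1.4884.
t = (7.517 − 0.760)/1.4884 = 4.54 days (vs. the pure-advection estimate x/v = 5.02 d).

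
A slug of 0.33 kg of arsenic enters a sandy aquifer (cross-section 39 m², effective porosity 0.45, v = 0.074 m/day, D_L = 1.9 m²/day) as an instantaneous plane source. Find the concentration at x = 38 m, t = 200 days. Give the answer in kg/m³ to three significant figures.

0.000191 kg/m³

For an instantaneous plane source, C(x,t) = M/(n_e·A·√(4πDt)) · exp(−(x−vt)²/(4Dt)), with n_e·A the pore (flow) area.
Plume center vt = 0.074 × 200 = 14.8 m, so the well at 38 m is 23.2 m downgradient of the peak.
√(4πDt) = 69.10 m, giving peak height M/(n_e·A·√(4πDt)) = 0.33/(0.45 × 39 × 69.10) = 0.0002721 kg/m³.
(x−vt)²/(4Dt) = (23.2)²/(4 × 1.9 × 200) = 0.3541; exp(−0.3541) = 0.7018.
C = 0.0002721 × 0.7018 = 0.000191 kg/m³.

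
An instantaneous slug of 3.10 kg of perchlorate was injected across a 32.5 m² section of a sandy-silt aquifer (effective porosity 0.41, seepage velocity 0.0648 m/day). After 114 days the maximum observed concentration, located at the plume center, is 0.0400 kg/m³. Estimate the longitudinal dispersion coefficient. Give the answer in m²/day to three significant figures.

0.0236 m²/day

At the plume center C_max = M/(n_e·A·√(4πDt)), so D = M²/(4πt·(n_e·A·C_max)²).
n_e·A·C_max = 0.41 × 32.5 × 0.0400 = 0.5330 kg/m.
D = 3.10²/(4π × 114 × 0.5330²) = 0.0236 m²/day.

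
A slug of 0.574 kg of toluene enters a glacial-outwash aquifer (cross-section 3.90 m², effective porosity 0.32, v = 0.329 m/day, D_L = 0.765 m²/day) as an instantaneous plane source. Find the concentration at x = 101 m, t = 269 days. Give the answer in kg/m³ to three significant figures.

For an instantaneous plane source, C(x,t) = M/(n_e·A·√(4πDt)) · exp(−(x−vt)²/(4Dt)), with n_e·A the pore (flow) area.
Plume center vt = 0.329 × 269 = 88.501 m, so the well at 101 m is 12.499 m downgradient of the peak.
√(4πDt) = 50.85 m, giving peak height M/(n_e·A·√(4πDt)) = 0.574/(0.32 × 3.90 × 50.85) = 0.009045 kg/m³.
(x−vt)²/(4Dt) = (12.499)²/(4 × 0.765 × 269) = 0.1898; exp(−0.1898) = 0.8271.
C = 0.009045 × 0.8271 = 0.00748 kg/m³.

0.00748 kg/m³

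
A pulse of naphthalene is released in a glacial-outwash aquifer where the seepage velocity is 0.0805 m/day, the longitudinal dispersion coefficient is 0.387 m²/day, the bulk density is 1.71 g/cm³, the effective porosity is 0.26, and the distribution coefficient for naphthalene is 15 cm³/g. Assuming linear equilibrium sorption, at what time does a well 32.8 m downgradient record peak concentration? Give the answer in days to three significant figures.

Retardation factor R = 1 + ρ_b·K_d/n = 1 + 1.71 × 15/0.26 = 99.65.
Sorption retards both mechanisms: v_R = v/R = 0.0008078 m/day, D_R = D/R = 0.003884 m²/day.
Peak time from v_R²t² + 2D_R t − x² = 0: t = (√(D_R² + v_R²x²) − D_R)/v_R².
√(D_R² + v_R²x²) = √(0.003884² + 0.0008078² × 32.8²) = 0.02678; v_R² = 6.525e-07.
t = (0.02678 − 0.003884)/6.525e-07 = 35100 days.

35100 days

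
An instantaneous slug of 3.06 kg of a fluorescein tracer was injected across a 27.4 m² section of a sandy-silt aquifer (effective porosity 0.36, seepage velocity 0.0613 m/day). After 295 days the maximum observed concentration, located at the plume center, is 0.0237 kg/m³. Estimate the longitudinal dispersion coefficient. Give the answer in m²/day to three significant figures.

At the plume center C_max = M/(n_e·A·√(4πDt)), so D = M²/(4πt·(n_e·A·C_max)²).
n_e·A·C_max = 0.36 × 27.4 × 0.0237 = 0.2338 kg/m.
D = 3.06²/(4π × 295 × 0.2338²) = 0.0462 m²/day.

0.0462 m²/day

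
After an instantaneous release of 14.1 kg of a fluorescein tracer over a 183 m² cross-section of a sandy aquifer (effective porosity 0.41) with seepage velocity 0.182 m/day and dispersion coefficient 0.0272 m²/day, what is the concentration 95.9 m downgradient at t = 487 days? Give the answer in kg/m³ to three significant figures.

0.00538 kg/m³

For an instantaneous plane source, C(x,t) = M/(n_e·A·√(4πDt)) · exp(−(x−vt)²/(4Dt)), with n_e·A the pore (flow) area.
Plume center vt = 0.182 × 487 = 88.634 m, so the well at 95.9 m is 7.266 m downgradient of the peak.
√(4πDt) = 12.90 m, giving peak height M/(n_e·A·√(4πDt)) = 14.1/(0.41 × 183 × 12.90) = 0.01457 kg/m³.
(x−vt)²/(4Dt) = (7.266)²/(4 × 0.0272 × 487) = 0.9964; exp(−0.9964) = 0.3692.
C = 0.01457 × 0.3692 = 0.00538 kg/m³.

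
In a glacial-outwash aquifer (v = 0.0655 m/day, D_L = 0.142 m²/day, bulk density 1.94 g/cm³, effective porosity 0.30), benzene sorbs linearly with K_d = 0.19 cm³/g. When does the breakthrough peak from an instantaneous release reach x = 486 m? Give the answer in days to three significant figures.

Retardation factor R = 1 + ρ_b·K_d/n = 1 + 1.94 × 0.19/0.30 = 2.229.
Sorption retards both mechanisms: v_R = v/R = 0.02939 m/day, D_R = D/R = 0.06371 m²/day.
Peak time from v_R²t² + 2D_R t − x² = 0: t = (√(D_R² + v_R²x²) − D_R)/v_R².
√(D_R² + v_R²x²) = √(0.06371² + 0.02939² × 486²) = 14.28; v_R² = 0.0008638.
t = (14.28 − 0.06371)/0.0008638 = 16500 days.

16500 days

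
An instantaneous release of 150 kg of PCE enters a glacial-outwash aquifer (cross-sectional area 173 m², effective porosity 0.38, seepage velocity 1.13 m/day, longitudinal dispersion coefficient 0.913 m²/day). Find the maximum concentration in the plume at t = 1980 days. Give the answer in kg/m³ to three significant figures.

The peak of an instantaneous 1D plume sits at x = vt; there the Gaussian factor is 1 and C_max = M/(n_e·A·√(4πDt)), where n_e·A is the pore area the mass is dissolved in.
√(4πDt) = √(4π × 0.913 × 1980) = 150.7 m, so C_max = 150/(0.38 × 173 × 150.7) = 0.0151 kg/m³.

0.0151 kg/m³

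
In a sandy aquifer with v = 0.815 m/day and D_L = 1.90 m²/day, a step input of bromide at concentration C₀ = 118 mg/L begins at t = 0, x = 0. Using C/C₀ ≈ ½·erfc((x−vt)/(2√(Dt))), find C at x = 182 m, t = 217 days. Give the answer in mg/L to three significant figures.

50.6 mg/L

For a continuous step input, C/C₀ ≈ ½·erfc((x−vt)/(2√(Dt))).
vt = 0.815 × 217 = 176.855 m and 2√(Dt) = 2√(1.90 × 217) = 40.61 m.
Argument (x−vt)/(2√(Dt)) = (182 − 176.855)/40.61 = 0.1267; ½·erfc(0.1267) = 0.4289.
C = 118 × 0.4289 = 50.6 mg/L.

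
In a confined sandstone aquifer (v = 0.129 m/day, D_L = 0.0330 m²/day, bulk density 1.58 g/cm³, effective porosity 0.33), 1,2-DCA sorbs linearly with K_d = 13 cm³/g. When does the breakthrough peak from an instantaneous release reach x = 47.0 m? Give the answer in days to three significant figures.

Retardation factor R = 1 + ρ_b·K_d/n = 1 + 1.58 × 13/0.33 = 63.24.
Sorption retards both mechanisms: v_R = v/R = 0.002040 m/day, D_R = D/R = 0.0005218 m²/day.
Peak time from v_R²t² + 2D_R t − x² = 0: t = (√(D_R² + v_R²x²) − D_R)/v_R².
√(D_R² + v_R²x²) = √(0.0005218² + 0.002040² × 47.0²) = 0.09588; v_R² = 4.162e-06.
t = (0.09588 − 0.0005218)/4.162e-06 = 22900 days.

22900 days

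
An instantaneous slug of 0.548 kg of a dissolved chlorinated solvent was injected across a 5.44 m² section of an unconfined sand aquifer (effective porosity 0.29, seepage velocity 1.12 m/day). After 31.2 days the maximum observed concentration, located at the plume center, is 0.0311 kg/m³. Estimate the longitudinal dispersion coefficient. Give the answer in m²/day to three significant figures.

0.318 m²/day

At the plume center C_max = M/(n_e·A·√(4πDt)), so D = M²/(4πt·(n_e·A·C_max)²).
n_e·A·C_max = 0.29 × 5.44 × 0.0311 = 0.04906 kg/m.
D = 0.548²/(4π × 31.2 × 0.04906²) = 0.318 m²/day.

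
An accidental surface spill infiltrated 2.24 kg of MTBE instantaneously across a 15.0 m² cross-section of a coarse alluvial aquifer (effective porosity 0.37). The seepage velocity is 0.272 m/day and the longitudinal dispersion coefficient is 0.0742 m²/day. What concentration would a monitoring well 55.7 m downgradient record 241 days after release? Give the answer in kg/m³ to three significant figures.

For an instantaneous plane source, C(x,t) = M/(n_e·A·√(4πDt)) · exp(−(x−vt)²/(4Dt)), with n_e·A the pore (flow) area.
Plume center vt = 0.272 × 241 = 65.552 m, so the well at 55.7 m is 9.852 m upgradient of the peak.
√(4πDt) = 14.99 m, giving peak height M/(n_e·A·√(4πDt)) = 2.24/(0.37 × 15.0 × 14.99) = 0.02692 kg/m³.
(x−vt)²/(4Dt) = (-9.852)²/(4 × 0.0742 × 241) = 1.357; exp(−1.357) = 0.2574.
C = 0.02692 × 0.2574 = 0.00693 kg/m³.

0.00693 kg/m³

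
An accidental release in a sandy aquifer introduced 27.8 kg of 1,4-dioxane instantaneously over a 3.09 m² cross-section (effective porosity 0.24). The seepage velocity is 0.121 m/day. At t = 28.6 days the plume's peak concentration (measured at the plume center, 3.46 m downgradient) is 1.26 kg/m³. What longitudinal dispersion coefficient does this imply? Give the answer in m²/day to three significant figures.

2.46 m²/day

At the plume center C_max = M/(n_e·A·√(4πDt)), so D = M²/(4πt·(n_e·A·C_max)²).
n_e·A·C_max = 0.24 × 3.09 × 1.26 = 0.9344 kg/m.
D = 27.8²/(4π × 28.6 × 0.9344²) = 2.46 m²/day.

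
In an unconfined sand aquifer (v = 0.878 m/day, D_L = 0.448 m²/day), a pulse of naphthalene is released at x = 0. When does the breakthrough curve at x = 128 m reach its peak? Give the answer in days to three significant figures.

For the 1D instantaneous-source solution, setting ∂C/∂t = 0 at fixed x gives v²t² + 2Dt − x² = 0, so t = (√(D² + v²x²) − D)/v².
√(D² + v²x²) = √(0.448² + 0.878² × 128²) = 112.4; v² = 0.770884.
t = (112.4 − 0.448)/0.770884 = 145 days (vs. the pure-advection estimate x/v = 146 d).

145 days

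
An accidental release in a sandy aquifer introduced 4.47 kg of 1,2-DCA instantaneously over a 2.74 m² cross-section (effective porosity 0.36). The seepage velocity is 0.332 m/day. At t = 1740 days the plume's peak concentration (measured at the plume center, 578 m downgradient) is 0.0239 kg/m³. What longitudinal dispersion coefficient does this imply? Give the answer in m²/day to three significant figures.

At the plume center C_max = M/(n_e·A·√(4πDt)), so D = M²/(4πt·(n_e·A·C_max)²).
n_e·A·C_max = 0.36 × 2.74 × 0.0239 = 0.02357 kg/m.
D = 4.47²/(4π × 1740 × 0.02357²) = 1.64 m²/day.

1.64 m²/day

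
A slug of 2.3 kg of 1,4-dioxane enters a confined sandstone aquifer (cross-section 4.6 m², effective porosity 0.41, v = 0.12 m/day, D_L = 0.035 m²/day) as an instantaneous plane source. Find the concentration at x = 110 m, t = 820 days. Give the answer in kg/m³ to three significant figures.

0.0199 kg/m³

For an instantaneous plane source, C(x,t) = M/(n_e·A·√(4πDt)) · exp(−(x−vt)²/(4Dt)), with n_e·A the pore (flow) area.
Plume center vt = 0.12 × 820 = 98.4 m, so the well at 110 m is 11.6 m downgradient of the peak.
√(4πDt) = 18.99 m, giving peak height M/(n_e·A·√(4πDt)) = 2.3/(0.41 × 4.6 × 18.99) = 0.06422 kg/m³.
(x−vt)²/(4Dt) = (11.6)²/(4 × 0.035 × 820) = 1.172; exp(−1.172) = 0.3097.
C = 0.06422 × 0.3097 = 0.0199 kg/m³.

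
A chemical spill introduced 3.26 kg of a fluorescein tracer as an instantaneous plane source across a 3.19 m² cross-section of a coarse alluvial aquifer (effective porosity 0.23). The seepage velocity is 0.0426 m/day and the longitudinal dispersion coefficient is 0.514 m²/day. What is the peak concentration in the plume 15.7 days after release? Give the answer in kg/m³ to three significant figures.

The peak of an instantaneous 1D plume sits at x = vt; there the Gaussian factor is 1 and C_max = M/(n_e·A·√(4πDt)), where n_e·A is the pore area the mass is dissolved in.
√(4πDt) = √(4π × 0.514 × 15.7) = 10.07 m, so C_max = 3.26/(0.23 × 3.19 × 10.07) = 0.441 kg/m³.

0.441 kg/m³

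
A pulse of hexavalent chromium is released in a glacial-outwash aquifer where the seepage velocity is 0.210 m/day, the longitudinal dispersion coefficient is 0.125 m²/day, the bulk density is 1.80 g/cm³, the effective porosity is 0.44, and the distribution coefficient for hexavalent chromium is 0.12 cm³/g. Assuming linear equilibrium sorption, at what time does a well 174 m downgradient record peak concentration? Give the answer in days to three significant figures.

1230 days

Retardation factor R = 1 + ρ_b·K_d/n = 1 + 1.80 × 0.12/0.44 = 1.491.
Sorption retards both mechanisms: v_R = v/R = 0.1408 m/day, D_R = D/R = 0.08384 m²/day.
Peak time from v_R²t² + 2D_R t − x² = 0: t = (√(D_R² + v_R²x²) − D_R)/v_R².
√(D_R² + v_R²x²) = √(0.08384² + 0.1408² × 174²) = 24.50; v_R² = 0.01982.
t = (24.50 − 0.08384)/0.01982 = 1230 days.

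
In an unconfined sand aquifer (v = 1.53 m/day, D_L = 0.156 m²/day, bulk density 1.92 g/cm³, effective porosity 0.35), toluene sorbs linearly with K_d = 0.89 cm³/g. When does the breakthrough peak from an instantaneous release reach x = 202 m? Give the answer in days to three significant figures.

Retardation factor R = 1 + ρ_b·K_d/n = 1 + 1.92 × 0.89/0.35 = 5.882.
Sorption retards both mechanisms: v_R = v/R = 0.2601 m/day, D_R = D/R = 0.02652 m²/day.
Peak time from v_R²t² + 2D_R t − x² = 0: t = (√(D_R² + v_R²x²) − D_R)/v_R².
√(D_R² + v_R²x²) = √(0.02652² + 0.2601² × 202²) = 52.54; v_R² = 0.06765.
t = (52.54 − 0.02652)/0.06765 = 776 days.

776 days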